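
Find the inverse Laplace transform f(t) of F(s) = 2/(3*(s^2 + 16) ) sin(4*t) /6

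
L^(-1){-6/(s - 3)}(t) -6*exp(3*t)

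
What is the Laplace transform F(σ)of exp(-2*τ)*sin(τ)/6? 1/(6*((σ + 2)^2 + 1))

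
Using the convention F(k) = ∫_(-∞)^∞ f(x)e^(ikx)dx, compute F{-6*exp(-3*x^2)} -2*sqrt(3)*sqrt(pi)*exp(-k^2/12)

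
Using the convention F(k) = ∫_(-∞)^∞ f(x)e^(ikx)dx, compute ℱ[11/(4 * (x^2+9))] 11 * pi * exp(-3 * Abs(k))/12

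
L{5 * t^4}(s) 120/s^5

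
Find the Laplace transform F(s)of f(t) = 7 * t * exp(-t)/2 7/(2 * (s+1)^2)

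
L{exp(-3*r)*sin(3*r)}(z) 3/((z + 3)^2 + 9)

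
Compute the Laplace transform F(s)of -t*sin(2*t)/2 -2*s/(s^2 + 4)^2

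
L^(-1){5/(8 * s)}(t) 5/8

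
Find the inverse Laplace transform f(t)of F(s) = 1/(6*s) 1/6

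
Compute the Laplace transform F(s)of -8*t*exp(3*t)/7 -8/(7*(s - 3)^2)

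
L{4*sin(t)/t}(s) 4*atan(1/s)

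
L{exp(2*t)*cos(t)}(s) (s - 2)/((s - 2)^2 + 1)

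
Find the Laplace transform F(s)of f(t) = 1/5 1/(5*s)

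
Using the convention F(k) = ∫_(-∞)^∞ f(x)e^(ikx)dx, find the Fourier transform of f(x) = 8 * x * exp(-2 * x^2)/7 sqrt(2) * I * sqrt(pi) * k * exp(-k^2/8)/7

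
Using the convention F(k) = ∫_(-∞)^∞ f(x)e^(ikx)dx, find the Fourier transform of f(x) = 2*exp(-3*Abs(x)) 12/(k^2 + 9)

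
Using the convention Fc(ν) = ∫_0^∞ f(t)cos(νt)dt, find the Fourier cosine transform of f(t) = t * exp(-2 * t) (4 - ν^2)/(ν^2 + 4)^2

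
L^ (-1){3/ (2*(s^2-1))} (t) 3*sinh (t)/2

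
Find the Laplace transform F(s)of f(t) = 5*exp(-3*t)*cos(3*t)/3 5*(s + 3)/(3*((s + 3)^2 + 9))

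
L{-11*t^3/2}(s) -33/s^4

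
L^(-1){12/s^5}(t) t^4/2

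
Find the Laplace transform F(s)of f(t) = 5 5/s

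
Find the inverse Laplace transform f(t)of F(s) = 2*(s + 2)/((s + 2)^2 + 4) 2*exp(-2*t)*cos(2*t)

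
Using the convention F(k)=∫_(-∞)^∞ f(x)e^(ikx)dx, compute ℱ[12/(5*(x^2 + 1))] 12*pi*exp(-Abs(k))/5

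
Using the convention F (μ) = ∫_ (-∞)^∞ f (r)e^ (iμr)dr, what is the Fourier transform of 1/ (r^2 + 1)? pi*exp (-Abs (μ))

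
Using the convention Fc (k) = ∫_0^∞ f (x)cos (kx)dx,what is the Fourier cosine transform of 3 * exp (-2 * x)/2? 3/ (k^2 + 4)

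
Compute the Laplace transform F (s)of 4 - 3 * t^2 4/s - 6/s^3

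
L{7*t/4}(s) 7/(4*s^2)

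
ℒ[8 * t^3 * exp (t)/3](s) 16/ (s - 1)^4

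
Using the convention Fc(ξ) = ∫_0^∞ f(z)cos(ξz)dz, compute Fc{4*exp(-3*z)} 12/(ξ^2 + 9)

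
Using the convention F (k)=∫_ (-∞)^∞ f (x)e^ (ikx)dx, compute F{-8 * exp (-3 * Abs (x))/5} -48/ (5 * k^2 + 45)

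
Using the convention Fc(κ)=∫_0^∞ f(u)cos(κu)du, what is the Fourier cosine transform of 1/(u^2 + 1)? pi * exp(-κ)/2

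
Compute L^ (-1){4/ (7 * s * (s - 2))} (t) 4 * exp (t) * sinh (t)/7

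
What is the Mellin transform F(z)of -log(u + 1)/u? pi * csc(pi * z)/(z - 1)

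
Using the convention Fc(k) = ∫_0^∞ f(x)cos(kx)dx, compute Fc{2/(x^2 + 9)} pi*exp(-3*k)/3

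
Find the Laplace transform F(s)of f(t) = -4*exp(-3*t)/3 -4/(3*s + 9)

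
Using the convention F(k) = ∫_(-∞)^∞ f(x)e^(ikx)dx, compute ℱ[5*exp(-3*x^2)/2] 5*sqrt(3)*sqrt(pi)*exp(-k^2/12)/6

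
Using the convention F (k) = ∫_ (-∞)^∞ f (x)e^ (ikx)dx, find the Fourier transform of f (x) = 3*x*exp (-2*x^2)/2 3*sqrt (2)*I*sqrt (pi)*k*exp (-k^2/8)/16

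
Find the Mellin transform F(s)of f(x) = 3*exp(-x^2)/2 3*gamma(s/2)/4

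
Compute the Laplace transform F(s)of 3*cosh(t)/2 3*s/(2*(s^2-1))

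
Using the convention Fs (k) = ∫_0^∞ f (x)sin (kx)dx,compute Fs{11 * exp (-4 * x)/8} 11 * k/ (8 * (k^2 + 16))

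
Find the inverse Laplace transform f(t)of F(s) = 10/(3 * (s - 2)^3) 5 * t^2 * exp(2 * t)/3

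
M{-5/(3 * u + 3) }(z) -5 * pi * csc(pi * z) /3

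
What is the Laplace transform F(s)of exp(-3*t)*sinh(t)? 1/((s + 3)^2-1)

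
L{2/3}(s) 2/(3*s)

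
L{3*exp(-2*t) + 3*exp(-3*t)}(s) 3/(s + 3) + 3/(s + 2)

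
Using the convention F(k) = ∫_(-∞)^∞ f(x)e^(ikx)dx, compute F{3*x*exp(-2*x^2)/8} 3*sqrt(2)*I*sqrt(pi)*k*exp(-k^2/8)/64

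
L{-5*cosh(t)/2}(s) -5*s/(2*s^2 - 2)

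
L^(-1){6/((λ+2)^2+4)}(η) 3 * exp(-2 * η) * sin(2 * η)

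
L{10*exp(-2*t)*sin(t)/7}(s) 10/(7*((s + 2)^2 + 1))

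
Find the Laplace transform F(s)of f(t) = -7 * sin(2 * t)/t -7 * atan(2/s)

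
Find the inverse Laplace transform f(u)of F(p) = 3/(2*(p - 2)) 3*exp(2*u)/2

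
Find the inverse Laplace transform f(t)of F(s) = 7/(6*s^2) 7*t/6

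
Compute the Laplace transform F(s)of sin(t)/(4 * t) atan(1/s)/4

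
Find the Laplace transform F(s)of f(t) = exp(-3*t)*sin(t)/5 1/(5*((s + 3)^2 + 1))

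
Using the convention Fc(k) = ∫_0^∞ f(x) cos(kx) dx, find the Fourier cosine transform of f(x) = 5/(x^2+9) 5*pi*exp(-3*k) /6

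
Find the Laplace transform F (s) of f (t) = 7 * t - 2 7/s^2 - 2/s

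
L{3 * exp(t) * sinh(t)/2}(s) 3/(2 * s * (s - 2))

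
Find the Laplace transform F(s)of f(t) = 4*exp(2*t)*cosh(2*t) 4*(s - 2)/(s*(s - 4))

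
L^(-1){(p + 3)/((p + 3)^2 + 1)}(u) exp(-3 * u) * cos(u)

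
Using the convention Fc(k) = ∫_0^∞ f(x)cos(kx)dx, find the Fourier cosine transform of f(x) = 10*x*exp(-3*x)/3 10*(9 - k^2)/(3*(k^2 + 9)^2)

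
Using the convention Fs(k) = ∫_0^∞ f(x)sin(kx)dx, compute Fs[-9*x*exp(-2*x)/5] -36*k/(5*(k^2 + 4)^2)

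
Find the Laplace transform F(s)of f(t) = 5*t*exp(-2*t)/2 5/(2*(s + 2)^2)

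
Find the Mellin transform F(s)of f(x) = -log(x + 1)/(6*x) pi*csc(pi*s)/(6*(s - 1))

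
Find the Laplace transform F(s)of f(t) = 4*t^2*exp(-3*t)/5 8/(5*(s + 3)^3)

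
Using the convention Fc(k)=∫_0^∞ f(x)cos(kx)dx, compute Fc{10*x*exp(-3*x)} 10*(9 - k^2)/(k^2 + 9)^2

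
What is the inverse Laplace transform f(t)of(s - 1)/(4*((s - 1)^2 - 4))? exp(t)*cosh(2*t)/4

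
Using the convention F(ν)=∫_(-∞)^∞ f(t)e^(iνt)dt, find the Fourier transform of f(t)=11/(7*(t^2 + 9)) 11*pi*exp(-3*Abs(ν))/21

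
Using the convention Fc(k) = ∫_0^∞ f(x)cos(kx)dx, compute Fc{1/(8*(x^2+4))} pi*exp(-2*k)/32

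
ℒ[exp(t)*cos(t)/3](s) (s - 1)/(3*((s - 1)^2 + 1))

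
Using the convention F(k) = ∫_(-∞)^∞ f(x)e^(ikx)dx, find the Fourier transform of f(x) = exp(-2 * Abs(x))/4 1/(k^2 + 4)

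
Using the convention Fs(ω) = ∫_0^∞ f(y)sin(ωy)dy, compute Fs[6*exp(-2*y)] 6*ω/(ω^2 + 4)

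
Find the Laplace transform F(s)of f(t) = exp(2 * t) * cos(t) (s - 2)/((s - 2)^2 + 1)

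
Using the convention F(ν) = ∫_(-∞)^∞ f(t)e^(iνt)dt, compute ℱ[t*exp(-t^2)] I*sqrt(pi)*ν*exp(-ν^2/4)/2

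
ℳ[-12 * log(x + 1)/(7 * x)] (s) 12 * pi * csc(pi * s)/(7 * (s - 1))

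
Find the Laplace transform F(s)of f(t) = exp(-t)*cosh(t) (s + 1)/(s*(s + 2))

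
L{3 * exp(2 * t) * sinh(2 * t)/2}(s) 3/(s * (s - 4))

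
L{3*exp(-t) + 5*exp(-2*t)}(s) 3/(s + 1) + 5/(s + 2)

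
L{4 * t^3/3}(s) 8/s^4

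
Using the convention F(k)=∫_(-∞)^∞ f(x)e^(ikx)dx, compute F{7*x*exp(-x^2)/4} 7*I*sqrt(pi)*k*exp(-k^2/4)/8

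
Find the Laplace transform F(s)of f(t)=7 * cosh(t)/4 7 * s/(4 * (s^2 - 1))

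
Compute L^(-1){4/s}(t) 4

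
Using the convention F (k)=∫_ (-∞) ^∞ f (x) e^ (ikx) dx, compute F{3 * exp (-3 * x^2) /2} sqrt (3) * sqrt (pi) * exp (-k^2/12) /2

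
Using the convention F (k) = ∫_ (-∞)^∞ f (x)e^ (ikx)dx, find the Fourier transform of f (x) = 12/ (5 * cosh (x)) 12 * pi/ (5 * cosh (pi * k/2))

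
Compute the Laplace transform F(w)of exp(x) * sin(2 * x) 2/((w - 1)^2 + 4)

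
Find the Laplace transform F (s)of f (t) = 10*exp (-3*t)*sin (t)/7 10/ (7*( (s + 3)^2 + 1))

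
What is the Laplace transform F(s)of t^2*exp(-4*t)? 2/(s+4)^3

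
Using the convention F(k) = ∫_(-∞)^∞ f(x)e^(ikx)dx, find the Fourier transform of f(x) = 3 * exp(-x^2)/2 3 * sqrt(pi) * exp(-k^2/4)/2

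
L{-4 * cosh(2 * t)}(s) -4 * s/(s^2 - 4)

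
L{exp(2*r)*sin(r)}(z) 1/((z - 2)^2 + 1)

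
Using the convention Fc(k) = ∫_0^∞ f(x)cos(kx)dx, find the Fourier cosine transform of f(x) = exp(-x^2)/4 sqrt(pi)*exp(-k^2/4)/8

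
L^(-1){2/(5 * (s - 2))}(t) 2 * exp(2 * t)/5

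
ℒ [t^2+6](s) 6/s+2/s^3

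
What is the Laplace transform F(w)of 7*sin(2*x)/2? 7/(w^2 + 4)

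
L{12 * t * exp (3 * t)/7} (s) 12/ (7 * (s - 3)^2)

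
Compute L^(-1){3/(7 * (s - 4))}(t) 3 * exp(4 * t)/7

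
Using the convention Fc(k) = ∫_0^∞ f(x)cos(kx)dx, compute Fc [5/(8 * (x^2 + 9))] 5 * pi * exp(-3 * k)/48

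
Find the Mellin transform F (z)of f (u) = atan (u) -pi*sec (pi*z/2)/ (2*z)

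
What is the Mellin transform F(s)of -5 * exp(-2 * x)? -5 * gamma(s)/2^s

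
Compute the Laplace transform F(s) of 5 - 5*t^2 5/s - 10/s^3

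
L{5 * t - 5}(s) 5/s^2-5/s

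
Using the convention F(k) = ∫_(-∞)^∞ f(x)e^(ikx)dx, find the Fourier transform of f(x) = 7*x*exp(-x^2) 7*I*sqrt(pi)*k*exp(-k^2/4)/2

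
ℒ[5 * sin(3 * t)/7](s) 15/(7 * (s^2 + 9))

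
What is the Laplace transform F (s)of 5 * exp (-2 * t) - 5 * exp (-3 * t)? 5/ (s + 2) - 5/ (s + 3)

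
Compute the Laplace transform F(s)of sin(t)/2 1/(2 * (s^2 + 1))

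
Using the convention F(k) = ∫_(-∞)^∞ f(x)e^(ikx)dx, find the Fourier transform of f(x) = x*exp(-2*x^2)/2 sqrt(2)*I*sqrt(pi)*k*exp(-k^2/8)/16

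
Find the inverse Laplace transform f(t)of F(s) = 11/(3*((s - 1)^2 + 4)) 11*exp(t)*sin(2*t)/6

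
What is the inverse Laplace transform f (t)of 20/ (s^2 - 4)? 10 * sinh (2 * t)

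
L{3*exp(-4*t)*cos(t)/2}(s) 3*(s+4)/(2*((s+4)^2+1))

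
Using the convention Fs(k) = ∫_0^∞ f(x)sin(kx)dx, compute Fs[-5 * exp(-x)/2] -5 * k/(2 * k^2 + 2)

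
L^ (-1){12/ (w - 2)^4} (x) 2 * x^3 * exp (2 * x)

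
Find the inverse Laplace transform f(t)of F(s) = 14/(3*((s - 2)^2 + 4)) 7*exp(2*t)*sin(2*t)/3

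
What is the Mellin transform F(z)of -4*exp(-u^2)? -2*gamma(z/2)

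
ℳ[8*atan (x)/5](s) -4*pi*sec (pi*s/2)/ (5*s)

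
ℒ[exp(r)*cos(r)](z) (z - 1) /((z - 1) ^2 + 1) 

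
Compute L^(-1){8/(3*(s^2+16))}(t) 2*sin(4*t)/3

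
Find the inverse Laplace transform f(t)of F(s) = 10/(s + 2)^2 10*t*exp(-2*t)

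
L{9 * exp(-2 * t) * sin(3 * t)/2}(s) 27/(2 * ((s + 2)^2 + 9))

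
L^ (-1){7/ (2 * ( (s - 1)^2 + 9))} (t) 7 * exp (t) * sin (3 * t)/6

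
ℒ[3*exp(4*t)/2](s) 3/(2*(s - 4))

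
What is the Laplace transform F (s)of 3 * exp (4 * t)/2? 3/ (2 * (s - 4))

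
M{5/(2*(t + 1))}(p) 5*pi*csc(pi*p)/2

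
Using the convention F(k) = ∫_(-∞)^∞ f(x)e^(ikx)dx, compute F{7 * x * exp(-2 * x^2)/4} 7 * sqrt(2) * I * sqrt(pi) * k * exp(-k^2/8)/32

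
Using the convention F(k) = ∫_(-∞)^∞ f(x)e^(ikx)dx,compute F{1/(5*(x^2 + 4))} pi*exp(-2*Abs(k))/10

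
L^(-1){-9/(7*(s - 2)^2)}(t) -9*t*exp(2*t)/7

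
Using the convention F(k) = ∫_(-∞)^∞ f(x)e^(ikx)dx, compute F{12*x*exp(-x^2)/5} 6*I*sqrt(pi)*k*exp(-k^2/4)/5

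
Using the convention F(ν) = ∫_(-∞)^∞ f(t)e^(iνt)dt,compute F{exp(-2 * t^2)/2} sqrt(2) * sqrt(pi) * exp(-ν^2/8)/4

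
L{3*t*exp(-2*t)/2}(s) 3/(2*(s + 2)^2)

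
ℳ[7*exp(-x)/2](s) 7*gamma(s)/2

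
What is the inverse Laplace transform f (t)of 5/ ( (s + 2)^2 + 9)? 5 * exp (-2 * t) * sin (3 * t)/3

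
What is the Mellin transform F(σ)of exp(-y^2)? gamma(σ/2)/2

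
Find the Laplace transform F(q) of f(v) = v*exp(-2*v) (q + 2) ^(-2) 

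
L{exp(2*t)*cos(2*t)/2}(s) (s - 2)/(2*((s - 2)^2 + 4))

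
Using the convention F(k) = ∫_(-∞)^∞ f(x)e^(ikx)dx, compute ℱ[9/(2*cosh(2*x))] 9*pi/(4*cosh(pi*k/4))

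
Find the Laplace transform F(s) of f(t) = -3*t -3/s^2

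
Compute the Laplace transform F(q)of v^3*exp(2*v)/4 3/(2*(q - 2)^4)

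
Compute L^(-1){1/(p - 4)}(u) exp(4 * u)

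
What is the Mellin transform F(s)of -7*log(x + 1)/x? 7*pi*csc(pi*s)/(s - 1)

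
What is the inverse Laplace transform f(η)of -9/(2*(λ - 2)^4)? -3*η^3*exp(2*η)/4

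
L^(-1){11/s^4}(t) 11 * t^3/6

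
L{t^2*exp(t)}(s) 2/(s - 1)^3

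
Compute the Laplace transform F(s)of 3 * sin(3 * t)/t 3 * atan(3/s)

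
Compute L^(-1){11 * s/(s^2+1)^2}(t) 11 * t * sin(t)/2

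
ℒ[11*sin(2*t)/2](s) 11/(s^2 + 4)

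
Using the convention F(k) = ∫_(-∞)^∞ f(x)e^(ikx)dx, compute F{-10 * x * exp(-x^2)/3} -5 * I * sqrt(pi) * k * exp(-k^2/4)/3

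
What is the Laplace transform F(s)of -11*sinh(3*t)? -33/(s^2 - 9)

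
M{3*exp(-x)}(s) 3*gamma(s)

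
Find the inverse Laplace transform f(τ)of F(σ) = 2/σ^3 τ^2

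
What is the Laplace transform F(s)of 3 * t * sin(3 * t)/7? 18 * s/(7 * (s^2 + 9)^2)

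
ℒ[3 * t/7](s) 3/(7 * s^2)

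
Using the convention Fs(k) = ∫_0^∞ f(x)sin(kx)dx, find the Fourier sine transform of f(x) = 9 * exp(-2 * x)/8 9 * k/(8 * (k^2 + 4))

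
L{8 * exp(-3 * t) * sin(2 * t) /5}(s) 16/(5 * ((s + 3) ^2 + 4) ) 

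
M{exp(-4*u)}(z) gamma(z)/4^z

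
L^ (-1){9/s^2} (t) 9 * t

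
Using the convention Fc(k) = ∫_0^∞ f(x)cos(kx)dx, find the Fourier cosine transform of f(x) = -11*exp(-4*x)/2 -22/(k^2 + 16)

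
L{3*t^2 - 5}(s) 6/s^3 - 5/s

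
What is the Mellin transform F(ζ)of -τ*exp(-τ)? -gamma(ζ + 1)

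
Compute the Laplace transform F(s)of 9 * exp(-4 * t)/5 9/(5 * (s + 4))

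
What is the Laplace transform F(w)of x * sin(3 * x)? 6 * w/(w^2 + 9)^2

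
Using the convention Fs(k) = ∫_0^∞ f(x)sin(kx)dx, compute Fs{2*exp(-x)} 2*k/(k^2+1)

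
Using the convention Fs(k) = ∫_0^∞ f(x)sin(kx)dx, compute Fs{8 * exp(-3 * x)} 8 * k/(k^2 + 9)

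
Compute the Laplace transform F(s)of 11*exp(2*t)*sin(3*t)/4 33/(4*((s - 2)^2 + 9))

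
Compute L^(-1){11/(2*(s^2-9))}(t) 11*sinh(3*t)/6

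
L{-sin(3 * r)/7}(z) -3/(7 * z^2 + 63)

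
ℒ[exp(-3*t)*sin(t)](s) 1/((s + 3) ^2 + 1) 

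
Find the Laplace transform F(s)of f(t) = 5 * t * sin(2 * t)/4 5 * s/(s^2 + 4)^2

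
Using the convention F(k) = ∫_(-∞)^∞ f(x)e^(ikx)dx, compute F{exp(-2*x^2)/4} sqrt(2)*sqrt(pi)*exp(-k^2/8)/8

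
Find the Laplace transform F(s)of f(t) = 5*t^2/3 10/(3*s^3)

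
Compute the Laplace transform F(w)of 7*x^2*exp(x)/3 14/(3*(w - 1)^3)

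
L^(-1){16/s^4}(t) 8*t^3/3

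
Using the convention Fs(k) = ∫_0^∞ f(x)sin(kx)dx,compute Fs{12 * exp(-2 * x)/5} 12 * k/(5 * (k^2+4))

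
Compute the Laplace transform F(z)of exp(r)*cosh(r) (z - 1)/(z*(z - 2))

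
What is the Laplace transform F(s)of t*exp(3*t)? (s - 3)^(-2)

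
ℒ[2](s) 2/s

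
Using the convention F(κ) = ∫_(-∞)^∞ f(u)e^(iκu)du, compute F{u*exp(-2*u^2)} sqrt(2)*I*sqrt(pi)*κ*exp(-κ^2/8)/8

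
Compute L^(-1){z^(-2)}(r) r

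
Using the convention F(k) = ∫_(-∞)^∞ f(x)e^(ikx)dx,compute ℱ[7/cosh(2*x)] 7*pi/(2*cosh(pi*k/4))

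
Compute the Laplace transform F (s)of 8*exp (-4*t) 8/ (s + 4)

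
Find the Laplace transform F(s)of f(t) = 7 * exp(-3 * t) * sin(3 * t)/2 21/(2 * ((s + 3)^2 + 9))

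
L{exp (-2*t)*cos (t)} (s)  (s + 2)/ ( (s + 2)^2 + 1)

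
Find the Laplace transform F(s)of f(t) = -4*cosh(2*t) -4*s/(s^2 - 4)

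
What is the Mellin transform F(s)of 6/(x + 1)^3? 3 * pi * (s - 2) * (s - 1)/sin(pi * s)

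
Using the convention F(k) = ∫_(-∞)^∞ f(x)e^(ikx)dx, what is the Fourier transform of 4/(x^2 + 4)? 2 * pi * exp(-2 * Abs(k))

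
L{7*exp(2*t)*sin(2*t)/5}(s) 14/(5*((s - 2)^2 + 4))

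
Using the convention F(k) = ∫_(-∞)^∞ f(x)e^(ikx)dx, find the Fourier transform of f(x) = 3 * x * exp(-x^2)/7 3 * I * sqrt(pi) * k * exp(-k^2/4)/14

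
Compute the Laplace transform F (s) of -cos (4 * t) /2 -s/ (2 * s^2 + 32) 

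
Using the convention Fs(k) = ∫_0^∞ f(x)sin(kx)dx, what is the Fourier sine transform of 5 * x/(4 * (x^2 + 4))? 5 * pi * exp(-2 * k)/8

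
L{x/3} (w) 1/ (3*w^2) 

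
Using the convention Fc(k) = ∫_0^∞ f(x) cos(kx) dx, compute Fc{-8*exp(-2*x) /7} -16/(7*k^2+28) 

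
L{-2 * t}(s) -2/s^2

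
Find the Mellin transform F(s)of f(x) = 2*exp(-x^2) gamma(s/2)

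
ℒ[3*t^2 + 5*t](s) 5/s^2 + 6/s^3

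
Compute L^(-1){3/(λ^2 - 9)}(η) sinh(3*η)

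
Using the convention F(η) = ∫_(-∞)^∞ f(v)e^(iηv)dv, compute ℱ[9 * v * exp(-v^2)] 9 * I * sqrt(pi) * η * exp(-η^2/4)/2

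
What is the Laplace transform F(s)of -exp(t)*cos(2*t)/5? (1 - s)/(5*((s - 1)^2 + 4))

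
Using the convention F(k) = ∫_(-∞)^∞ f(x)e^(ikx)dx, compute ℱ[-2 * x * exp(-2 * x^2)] -sqrt(2) * I * sqrt(pi) * k * exp(-k^2/8)/4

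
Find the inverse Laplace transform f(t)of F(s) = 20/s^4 10 * t^3/3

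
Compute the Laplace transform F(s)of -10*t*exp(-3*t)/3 -10/(3*(s + 3)^2)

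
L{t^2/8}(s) 1/(4 * s^3)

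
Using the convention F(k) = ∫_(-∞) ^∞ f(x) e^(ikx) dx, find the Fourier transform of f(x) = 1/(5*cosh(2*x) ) pi/(10*cosh(pi*k/4) ) 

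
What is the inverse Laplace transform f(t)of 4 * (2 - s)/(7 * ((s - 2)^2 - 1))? -4 * exp(2 * t) * cosh(t)/7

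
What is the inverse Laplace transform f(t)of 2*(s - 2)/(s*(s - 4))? 2*exp(2*t)*cosh(2*t)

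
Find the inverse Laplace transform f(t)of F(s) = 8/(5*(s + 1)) 8*exp(-t)/5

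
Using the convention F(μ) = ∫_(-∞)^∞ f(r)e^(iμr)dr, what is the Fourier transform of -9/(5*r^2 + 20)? -9*pi*exp(-2*Abs(μ))/10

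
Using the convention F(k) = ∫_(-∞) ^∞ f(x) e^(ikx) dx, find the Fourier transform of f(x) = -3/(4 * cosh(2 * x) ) -3 * pi/(8 * cosh(pi * k/4) ) 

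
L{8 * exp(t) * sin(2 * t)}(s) 16/((s - 1)^2 + 4)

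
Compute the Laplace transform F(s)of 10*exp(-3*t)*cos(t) 10*(s+3)/((s+3)^2+1)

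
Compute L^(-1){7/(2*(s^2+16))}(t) 7*sin(4*t)/8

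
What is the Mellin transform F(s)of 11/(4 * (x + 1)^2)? -11 * pi * (s - 1)/(4 * sin(pi * s))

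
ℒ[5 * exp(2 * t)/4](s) 5/(4 * (s - 2))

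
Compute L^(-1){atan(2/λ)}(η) sin(2*η)/η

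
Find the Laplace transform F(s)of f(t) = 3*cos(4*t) 3*s/(s^2+16)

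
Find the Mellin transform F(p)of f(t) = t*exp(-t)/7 gamma(p + 1)/7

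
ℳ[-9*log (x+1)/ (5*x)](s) 9*pi*csc (pi*s)/ (5*(s - 1))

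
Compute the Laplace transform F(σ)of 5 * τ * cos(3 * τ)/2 5 * (σ^2 - 9)/(2 * (σ^2 + 9)^2)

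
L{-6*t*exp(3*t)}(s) -6/(s - 3)^2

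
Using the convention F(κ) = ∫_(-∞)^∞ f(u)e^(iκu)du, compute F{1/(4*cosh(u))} pi/(4*cosh(pi*κ/2))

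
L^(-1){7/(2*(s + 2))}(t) 7*exp(-2*t)/2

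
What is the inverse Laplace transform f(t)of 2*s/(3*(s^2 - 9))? 2*cosh(3*t)/3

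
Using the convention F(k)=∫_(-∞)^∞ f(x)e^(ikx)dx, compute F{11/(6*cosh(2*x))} 11*pi/(12*cosh(pi*k/4))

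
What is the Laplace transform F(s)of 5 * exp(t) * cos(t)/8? 5 * (s - 1)/(8 * ((s - 1)^2 + 1))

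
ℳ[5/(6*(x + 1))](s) 5*pi*csc(pi*s)/6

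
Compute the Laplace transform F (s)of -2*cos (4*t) -2*s/ (s^2 + 16)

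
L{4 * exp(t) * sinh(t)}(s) 4/(s * (s - 2))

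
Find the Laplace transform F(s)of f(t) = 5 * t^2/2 5/s^3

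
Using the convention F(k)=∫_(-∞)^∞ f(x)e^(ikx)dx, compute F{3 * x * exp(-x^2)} 3 * I * sqrt(pi) * k * exp(-k^2/4)/2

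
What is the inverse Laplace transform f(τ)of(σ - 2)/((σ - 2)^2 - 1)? exp(2*τ)*cosh(τ)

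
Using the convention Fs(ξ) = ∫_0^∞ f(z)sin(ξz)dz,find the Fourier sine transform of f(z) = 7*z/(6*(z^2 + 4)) 7*pi*exp(-2*ξ)/12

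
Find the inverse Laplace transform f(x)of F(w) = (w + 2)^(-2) x*exp(-2*x)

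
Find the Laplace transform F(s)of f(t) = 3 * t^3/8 9/(4 * s^4)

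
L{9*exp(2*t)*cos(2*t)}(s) 9*(s - 2)/((s - 2)^2 + 4)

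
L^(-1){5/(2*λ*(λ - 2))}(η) 5*exp(η)*sinh(η)/2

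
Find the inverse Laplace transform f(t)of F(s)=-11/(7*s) -11/7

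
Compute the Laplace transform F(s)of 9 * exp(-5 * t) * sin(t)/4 9/(4 * ((s + 5)^2 + 1))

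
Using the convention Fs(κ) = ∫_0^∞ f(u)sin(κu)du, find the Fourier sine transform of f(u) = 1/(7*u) pi/14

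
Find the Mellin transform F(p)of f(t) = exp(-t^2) gamma(p/2)/2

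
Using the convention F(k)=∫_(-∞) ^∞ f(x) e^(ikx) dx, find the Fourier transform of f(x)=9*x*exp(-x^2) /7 9*I*sqrt(pi)*k*exp(-k^2/4) /14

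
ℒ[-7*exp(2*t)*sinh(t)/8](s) -7/(8*(s - 2)^2 - 8)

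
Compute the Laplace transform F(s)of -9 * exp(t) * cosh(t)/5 9 * (1 - s)/(5 * s * (s - 2))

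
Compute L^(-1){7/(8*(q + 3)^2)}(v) 7*v*exp(-3*v)/8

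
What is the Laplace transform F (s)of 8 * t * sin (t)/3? 16 * s/ (3 * (s^2 + 1)^2)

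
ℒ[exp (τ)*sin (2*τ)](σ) 2/ ( (σ - 1)^2 + 4)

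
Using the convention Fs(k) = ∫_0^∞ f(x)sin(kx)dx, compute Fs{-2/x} -pi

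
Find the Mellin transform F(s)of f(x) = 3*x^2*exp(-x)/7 3*gamma(s+2)/7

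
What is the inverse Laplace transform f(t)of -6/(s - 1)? -6*exp(t)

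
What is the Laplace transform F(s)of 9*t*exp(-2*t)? 9/(s+2)^2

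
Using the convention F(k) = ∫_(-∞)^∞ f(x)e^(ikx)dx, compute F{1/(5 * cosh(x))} pi/(5 * cosh(pi * k/2))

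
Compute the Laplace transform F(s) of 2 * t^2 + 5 4/s^3 + 5/s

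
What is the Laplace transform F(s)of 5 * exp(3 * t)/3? 5/(3 * (s - 3))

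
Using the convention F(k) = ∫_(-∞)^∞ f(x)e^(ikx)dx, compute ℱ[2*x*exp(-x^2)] I*sqrt(pi)*k*exp(-k^2/4)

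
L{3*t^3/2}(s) 9/s^4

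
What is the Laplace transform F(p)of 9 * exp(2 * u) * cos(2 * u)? 9 * (p - 2)/((p - 2)^2 + 4)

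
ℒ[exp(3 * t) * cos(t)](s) (s - 3)/((s - 3)^2 + 1)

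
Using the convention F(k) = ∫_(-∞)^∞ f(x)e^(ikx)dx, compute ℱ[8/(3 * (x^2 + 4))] 4 * pi * exp(-2 * Abs(k))/3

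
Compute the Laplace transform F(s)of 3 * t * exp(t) 3/(s - 1)^2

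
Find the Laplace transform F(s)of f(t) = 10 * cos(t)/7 10 * s/(7 * (s^2 + 1))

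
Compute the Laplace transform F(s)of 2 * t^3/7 12/(7 * s^4)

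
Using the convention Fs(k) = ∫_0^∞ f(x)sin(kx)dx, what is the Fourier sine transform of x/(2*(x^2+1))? pi*exp(-k)/4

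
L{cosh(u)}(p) p/(p^2 - 1)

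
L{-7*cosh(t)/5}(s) -7*s/(5*s^2-5)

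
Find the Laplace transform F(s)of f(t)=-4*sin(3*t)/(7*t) -4*atan(3/s)/7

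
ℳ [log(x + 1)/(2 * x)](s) -pi * csc(pi * s)/(2 * s - 2)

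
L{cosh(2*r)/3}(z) z/(3*(z^2 - 4))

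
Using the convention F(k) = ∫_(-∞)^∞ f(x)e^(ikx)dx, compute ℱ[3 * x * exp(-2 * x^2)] 3 * sqrt(2) * I * sqrt(pi) * k * exp(-k^2/8)/8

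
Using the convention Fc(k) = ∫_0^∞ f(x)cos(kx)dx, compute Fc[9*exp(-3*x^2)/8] 3*sqrt(3)*sqrt(pi)*exp(-k^2/12)/16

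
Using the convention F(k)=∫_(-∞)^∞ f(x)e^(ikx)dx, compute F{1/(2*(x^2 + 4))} pi*exp(-2*Abs(k))/4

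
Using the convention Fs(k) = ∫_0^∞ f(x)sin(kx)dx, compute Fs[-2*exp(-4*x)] -2*k/(k^2+16)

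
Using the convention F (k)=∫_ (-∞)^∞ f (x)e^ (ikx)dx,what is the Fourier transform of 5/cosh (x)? 5 * pi/cosh (pi * k/2)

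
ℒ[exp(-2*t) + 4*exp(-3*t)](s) 1/(s + 2) + 4/(s + 3)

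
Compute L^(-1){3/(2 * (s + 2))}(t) 3 * exp(-2 * t)/2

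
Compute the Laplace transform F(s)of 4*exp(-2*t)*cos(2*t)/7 4*(s + 2)/(7*((s + 2)^2 + 4))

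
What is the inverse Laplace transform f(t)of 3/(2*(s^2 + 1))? 3*sin(t)/2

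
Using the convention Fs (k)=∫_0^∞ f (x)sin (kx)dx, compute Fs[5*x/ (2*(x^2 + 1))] 5*pi*exp (-k)/4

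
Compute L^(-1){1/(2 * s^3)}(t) t^2/4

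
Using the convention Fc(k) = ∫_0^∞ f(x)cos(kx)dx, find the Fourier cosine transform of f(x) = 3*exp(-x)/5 3/(5*(k^2+1))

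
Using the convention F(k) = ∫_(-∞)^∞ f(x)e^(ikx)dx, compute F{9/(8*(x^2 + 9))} 3*pi*exp(-3*Abs(k))/8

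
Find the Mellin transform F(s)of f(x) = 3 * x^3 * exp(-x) 3 * gamma(s + 3)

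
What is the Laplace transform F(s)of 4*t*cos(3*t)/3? 4*(s^2 - 9)/(3*(s^2+9)^2)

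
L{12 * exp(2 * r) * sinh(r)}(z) 12/((z - 2)^2-1)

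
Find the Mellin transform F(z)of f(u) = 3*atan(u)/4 -3*pi*sec(pi*z/2)/(8*z)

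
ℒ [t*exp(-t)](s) (s + 1)^(-2)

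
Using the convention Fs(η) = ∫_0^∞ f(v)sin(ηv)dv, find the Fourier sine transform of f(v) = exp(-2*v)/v atan(η/2)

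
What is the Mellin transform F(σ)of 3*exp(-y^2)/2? 3*gamma(σ/2)/4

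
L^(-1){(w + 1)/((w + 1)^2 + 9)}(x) exp(-x)*cos(3*x)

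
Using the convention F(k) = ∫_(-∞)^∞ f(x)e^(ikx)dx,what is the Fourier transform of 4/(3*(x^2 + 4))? 2*pi*exp(-2*Abs(k))/3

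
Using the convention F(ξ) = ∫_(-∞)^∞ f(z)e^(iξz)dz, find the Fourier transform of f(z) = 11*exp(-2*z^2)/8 11*sqrt(2)*sqrt(pi)*exp(-ξ^2/8)/16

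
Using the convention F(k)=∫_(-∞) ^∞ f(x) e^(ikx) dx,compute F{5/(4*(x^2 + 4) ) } 5*pi*exp(-2*Abs(k) ) /8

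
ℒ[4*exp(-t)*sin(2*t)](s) 8/((s + 1)^2 + 4)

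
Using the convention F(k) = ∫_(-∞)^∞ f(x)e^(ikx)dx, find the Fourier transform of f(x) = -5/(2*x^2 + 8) -5*pi*exp(-2*Abs(k))/4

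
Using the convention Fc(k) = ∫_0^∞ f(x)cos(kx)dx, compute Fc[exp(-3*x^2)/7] sqrt(3)*sqrt(pi)*exp(-k^2/12)/42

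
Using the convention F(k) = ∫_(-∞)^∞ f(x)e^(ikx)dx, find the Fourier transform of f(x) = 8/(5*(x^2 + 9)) 8*pi*exp(-3*Abs(k))/15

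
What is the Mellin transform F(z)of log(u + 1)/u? -pi*csc(pi*z)/(z - 1)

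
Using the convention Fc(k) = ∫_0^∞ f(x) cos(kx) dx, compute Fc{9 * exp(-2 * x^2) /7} 9 * sqrt(2) * sqrt(pi) * exp(-k^2/8) /28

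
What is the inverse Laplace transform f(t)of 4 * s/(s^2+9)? 4 * cos(3 * t)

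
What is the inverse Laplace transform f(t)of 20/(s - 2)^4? 10*t^3*exp(2*t)/3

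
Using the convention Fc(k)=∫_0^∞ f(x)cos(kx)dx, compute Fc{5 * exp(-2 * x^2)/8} 5 * sqrt(2) * sqrt(pi) * exp(-k^2/8)/32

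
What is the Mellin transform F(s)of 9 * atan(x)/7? -9 * pi * sec(pi * s/2)/(14 * s)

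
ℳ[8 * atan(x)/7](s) -4 * pi * sec(pi * s/2)/(7 * s)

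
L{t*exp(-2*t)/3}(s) 1/(3*(s+2)^2)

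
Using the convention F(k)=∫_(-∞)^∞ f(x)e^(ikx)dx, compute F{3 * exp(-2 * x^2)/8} 3 * sqrt(2) * sqrt(pi) * exp(-k^2/8)/16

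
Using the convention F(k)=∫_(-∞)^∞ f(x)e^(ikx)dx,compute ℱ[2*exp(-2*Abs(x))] 8/(k^2 + 4)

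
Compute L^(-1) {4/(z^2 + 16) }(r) sin(4*r) 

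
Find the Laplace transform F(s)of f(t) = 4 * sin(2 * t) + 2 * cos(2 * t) 8/(s^2 + 4) + 2 * s/(s^2 + 4)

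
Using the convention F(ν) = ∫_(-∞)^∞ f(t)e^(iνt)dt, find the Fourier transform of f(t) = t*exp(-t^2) I*sqrt(pi)*ν*exp(-ν^2/4)/2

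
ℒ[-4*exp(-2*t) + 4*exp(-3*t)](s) 4/(s + 3) - 4/(s + 2)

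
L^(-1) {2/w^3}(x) x^2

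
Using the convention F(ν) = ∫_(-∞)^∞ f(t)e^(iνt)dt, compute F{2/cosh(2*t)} pi/cosh(pi*ν/4)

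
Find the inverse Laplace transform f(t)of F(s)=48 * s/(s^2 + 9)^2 8 * t * sin(3 * t)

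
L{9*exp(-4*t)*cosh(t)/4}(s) 9*(s + 4)/(4*((s + 4)^2 - 1))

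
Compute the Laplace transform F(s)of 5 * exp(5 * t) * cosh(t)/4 5 * (s - 5)/(4 * ((s - 5)^2 - 1))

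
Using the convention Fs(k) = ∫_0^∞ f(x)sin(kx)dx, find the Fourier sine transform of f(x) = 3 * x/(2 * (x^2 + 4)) 3 * pi * exp(-2 * k)/4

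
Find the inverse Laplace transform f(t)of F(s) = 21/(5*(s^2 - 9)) 7*sinh(3*t)/5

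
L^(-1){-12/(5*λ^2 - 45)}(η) -4*sinh(3*η)/5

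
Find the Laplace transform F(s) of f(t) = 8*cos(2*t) 8*s/(s^2 + 4) 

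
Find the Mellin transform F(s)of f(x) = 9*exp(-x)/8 9*gamma(s)/8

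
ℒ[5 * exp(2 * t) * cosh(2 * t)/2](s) 5 * (s - 2)/(2 * s * (s - 4))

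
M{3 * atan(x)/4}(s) -3 * pi * sec(pi * s/2)/(8 * s)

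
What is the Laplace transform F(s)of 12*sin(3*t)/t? 12*atan(3/s)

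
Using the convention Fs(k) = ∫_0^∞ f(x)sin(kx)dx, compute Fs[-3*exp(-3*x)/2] -3*k/(2*k^2+18)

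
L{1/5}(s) 1/(5*s)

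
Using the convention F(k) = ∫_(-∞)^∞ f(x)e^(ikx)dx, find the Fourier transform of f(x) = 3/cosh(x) 3 * pi/cosh(pi * k/2)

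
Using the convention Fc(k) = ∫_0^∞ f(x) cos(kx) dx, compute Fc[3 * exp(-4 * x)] 12/(k^2 + 16) 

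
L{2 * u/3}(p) 2/(3 * p^2)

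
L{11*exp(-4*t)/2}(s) 11/(2*(s + 4))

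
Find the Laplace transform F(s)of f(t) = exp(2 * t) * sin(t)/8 1/(8 * ((s - 2)^2 + 1))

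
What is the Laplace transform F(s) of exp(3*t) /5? 1/(5*(s - 3) ) 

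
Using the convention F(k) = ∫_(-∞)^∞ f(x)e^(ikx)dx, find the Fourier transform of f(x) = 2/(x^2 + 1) 2 * pi * exp(-Abs(k))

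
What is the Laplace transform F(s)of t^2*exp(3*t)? 2/(s - 3)^3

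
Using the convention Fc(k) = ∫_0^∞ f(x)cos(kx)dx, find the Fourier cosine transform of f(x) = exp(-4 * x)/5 4/(5 * (k^2+16))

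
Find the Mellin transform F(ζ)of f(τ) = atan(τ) -pi*sec(pi*ζ/2)/(2*ζ)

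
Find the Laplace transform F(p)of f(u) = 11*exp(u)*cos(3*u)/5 11*(p - 1)/(5*((p - 1)^2+9))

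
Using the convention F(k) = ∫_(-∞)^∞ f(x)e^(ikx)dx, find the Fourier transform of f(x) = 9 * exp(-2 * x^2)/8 9 * sqrt(2) * sqrt(pi) * exp(-k^2/8)/16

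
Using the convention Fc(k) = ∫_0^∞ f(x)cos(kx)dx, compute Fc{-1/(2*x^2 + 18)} -pi*exp(-3*k)/12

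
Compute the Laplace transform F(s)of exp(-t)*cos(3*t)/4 (s + 1)/(4*((s + 1)^2 + 9))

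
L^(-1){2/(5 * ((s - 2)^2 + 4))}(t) exp(2 * t) * sin(2 * t)/5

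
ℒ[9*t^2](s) 18/s^3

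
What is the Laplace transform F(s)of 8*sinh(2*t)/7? 16/(7*(s^2 - 4))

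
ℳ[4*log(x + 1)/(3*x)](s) -4*pi*csc(pi*s)/(3*s - 3)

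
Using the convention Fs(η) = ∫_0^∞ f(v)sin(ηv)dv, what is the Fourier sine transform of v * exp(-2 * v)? 4 * η/(η^2 + 4)^2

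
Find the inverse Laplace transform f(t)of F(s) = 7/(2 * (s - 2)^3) 7 * t^2 * exp(2 * t)/4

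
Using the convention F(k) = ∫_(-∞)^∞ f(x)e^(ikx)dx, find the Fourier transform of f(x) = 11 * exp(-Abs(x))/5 22/(5 * (k^2 + 1))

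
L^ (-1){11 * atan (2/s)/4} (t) 11 * sin (2 * t)/ (4 * t)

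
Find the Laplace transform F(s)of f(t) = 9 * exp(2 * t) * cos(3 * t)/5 9 * (s - 2)/(5 * ((s - 2)^2 + 9))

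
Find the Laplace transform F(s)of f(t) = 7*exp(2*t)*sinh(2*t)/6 7/(3*s*(s - 4))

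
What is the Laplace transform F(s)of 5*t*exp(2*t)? 5/(s - 2)^2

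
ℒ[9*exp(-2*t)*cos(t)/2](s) 9*(s + 2)/(2*((s + 2)^2 + 1))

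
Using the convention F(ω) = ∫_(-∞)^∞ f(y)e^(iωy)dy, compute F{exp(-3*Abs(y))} 6/(ω^2 + 9)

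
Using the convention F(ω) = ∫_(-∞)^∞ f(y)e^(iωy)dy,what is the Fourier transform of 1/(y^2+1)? pi*exp(-Abs(ω))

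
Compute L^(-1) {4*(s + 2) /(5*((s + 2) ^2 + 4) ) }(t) 4*exp(-2*t)*cos(2*t) /5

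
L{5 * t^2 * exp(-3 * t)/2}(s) 5/(s + 3)^3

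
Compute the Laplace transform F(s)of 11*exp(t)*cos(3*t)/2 11*(s - 1)/(2*((s - 1)^2 + 9))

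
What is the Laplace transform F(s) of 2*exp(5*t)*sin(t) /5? 2/(5*((s - 5) ^2 + 1) ) 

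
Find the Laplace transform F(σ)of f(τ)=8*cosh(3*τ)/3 8*σ/(3*(σ^2 - 9))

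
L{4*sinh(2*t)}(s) 8/(s^2 - 4)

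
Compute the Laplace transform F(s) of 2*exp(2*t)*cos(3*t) 2*(s - 2) /((s - 2) ^2 + 9) 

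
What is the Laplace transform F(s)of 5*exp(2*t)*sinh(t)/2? 5/(2*((s - 2)^2-1))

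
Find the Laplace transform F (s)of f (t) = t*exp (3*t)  (s - 3)^ (-2)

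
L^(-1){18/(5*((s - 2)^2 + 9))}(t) 6*exp(2*t)*sin(3*t)/5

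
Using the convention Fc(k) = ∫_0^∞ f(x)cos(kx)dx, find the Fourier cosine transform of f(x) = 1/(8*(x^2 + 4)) pi*exp(-2*k)/32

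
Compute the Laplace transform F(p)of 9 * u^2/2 9/p^3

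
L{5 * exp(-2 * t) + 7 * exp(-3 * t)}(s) 7/(s + 3) + 5/(s + 2)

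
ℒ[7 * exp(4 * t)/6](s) 7/(6 * (s - 4))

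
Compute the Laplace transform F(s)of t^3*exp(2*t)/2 3/(s - 2)^4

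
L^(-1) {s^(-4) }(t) t^3/6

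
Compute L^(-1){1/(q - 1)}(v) exp(v)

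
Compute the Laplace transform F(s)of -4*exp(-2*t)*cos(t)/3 4*(-s - 2)/(3*((s + 2)^2 + 1))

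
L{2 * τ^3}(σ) 12/σ^4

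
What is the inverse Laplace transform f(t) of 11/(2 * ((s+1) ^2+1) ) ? 11 * exp(-t) * sin(t) /2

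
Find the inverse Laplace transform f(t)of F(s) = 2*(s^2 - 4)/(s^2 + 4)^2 2*t*cos(2*t)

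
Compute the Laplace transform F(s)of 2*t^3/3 4/s^4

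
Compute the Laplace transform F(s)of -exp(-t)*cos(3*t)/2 (-s - 1)/(2*((s + 1)^2 + 9))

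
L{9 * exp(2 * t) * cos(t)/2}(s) 9 * (s - 2)/(2 * ((s - 2)^2 + 1))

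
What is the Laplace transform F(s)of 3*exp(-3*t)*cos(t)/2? 3*(s + 3)/(2*((s + 3)^2 + 1))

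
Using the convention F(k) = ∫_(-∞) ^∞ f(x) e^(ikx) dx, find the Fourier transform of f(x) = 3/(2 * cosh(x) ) 3 * pi/(2 * cosh(pi * k/2) ) 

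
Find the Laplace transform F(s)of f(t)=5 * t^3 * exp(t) 30/(s - 1)^4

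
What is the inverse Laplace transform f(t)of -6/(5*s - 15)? -6*exp(3*t)/5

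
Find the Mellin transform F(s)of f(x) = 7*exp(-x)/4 7*gamma(s)/4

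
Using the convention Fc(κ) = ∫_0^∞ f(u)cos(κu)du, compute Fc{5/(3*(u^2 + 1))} 5*pi*exp(-κ)/6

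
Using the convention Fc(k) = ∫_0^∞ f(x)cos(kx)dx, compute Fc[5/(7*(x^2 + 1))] 5*pi*exp(-k)/14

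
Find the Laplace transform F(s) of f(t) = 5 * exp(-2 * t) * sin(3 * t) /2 15/(2 * ((s + 2) ^2 + 9) ) 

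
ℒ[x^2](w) 2/w^3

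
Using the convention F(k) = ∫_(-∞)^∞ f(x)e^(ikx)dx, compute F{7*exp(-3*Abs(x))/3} 14/(k^2 + 9)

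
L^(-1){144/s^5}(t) 6 * t^4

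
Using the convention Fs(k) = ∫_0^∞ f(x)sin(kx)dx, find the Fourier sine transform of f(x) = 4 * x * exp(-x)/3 8 * k/(3 * (k^2 + 1)^2)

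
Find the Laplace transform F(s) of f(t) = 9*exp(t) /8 9/(8*(s - 1) ) 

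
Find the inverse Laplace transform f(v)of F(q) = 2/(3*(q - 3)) 2*exp(3*v)/3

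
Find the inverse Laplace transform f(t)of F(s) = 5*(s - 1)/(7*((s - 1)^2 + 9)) 5*exp(t)*cos(3*t)/7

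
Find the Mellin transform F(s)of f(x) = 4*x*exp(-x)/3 4*gamma(s + 1)/3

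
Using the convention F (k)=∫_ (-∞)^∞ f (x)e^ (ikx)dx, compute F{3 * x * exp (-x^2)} 3 * I * sqrt (pi) * k * exp (-k^2/4)/2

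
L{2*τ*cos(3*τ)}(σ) 2*(σ^2 - 9)/(σ^2 + 9)^2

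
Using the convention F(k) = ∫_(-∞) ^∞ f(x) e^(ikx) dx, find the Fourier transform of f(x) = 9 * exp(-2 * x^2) 9 * sqrt(2) * sqrt(pi) * exp(-k^2/8) /2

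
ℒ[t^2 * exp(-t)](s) 2/(s + 1)^3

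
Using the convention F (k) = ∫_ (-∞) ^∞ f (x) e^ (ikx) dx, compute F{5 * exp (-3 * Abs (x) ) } 30/ (k^2 + 9) 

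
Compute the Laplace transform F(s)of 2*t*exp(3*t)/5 2/(5*(s - 3)^2)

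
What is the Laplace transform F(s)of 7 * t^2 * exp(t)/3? 14/(3 * (s - 1)^3)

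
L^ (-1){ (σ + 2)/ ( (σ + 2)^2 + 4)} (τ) exp (-2*τ)*cos (2*τ)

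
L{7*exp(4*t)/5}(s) 7/(5*(s - 4))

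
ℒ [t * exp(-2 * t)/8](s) 1/(8 * (s + 2)^2)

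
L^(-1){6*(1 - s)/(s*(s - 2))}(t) -6*exp(t)*cosh(t)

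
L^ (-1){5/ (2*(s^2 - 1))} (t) 5*sinh (t)/2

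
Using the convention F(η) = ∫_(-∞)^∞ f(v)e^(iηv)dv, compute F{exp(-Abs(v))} 2/(η^2 + 1)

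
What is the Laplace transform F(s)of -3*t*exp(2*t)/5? -3/(5*(s - 2)^2)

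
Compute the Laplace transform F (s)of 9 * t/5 9/ (5 * s^2)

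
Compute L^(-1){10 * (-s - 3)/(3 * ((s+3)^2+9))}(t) -10 * exp(-3 * t) * cos(3 * t)/3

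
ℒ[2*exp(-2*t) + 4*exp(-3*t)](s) 4/(s + 3) + 2/(s + 2) 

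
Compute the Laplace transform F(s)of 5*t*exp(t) 5/(s - 1)^2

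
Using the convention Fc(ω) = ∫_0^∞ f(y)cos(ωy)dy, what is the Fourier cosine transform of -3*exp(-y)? -3/(ω^2+1)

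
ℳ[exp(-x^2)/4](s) gamma(s/2)/8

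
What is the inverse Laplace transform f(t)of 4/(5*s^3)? 2*t^2/5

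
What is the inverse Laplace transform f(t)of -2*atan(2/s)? -2*sin(2*t)/t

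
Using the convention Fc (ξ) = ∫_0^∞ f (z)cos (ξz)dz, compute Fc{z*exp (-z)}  (1 - ξ^2)/ (ξ^2 + 1)^2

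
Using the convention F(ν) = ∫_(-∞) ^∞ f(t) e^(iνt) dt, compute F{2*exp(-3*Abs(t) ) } 12/(ν^2 + 9) 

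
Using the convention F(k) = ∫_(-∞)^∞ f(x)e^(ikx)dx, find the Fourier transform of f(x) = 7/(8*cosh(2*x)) 7*pi/(16*cosh(pi*k/4))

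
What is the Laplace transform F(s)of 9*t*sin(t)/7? 18*s/(7*(s^2 + 1)^2)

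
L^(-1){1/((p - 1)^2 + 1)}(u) exp(u)*sin(u)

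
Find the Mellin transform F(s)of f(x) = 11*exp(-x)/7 11*gamma(s)/7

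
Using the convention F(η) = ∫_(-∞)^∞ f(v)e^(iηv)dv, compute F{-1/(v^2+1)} -pi*exp(-Abs(η))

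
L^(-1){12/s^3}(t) 6*t^2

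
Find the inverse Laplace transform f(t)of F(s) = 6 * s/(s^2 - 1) 6 * cosh(t)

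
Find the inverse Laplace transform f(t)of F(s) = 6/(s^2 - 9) 2 * sinh(3 * t)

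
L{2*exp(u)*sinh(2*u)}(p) 4/((p - 1)^2 - 4)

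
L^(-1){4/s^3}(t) 2*t^2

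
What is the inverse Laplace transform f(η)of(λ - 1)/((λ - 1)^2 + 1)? exp(η) * cos(η)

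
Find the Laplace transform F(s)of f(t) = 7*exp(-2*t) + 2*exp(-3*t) 7/(s + 2) + 2/(s + 3)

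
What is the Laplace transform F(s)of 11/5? 11/(5 * s)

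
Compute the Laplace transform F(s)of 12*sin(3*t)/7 36/(7*(s^2 + 9))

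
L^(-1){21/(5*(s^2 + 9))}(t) 7*sin(3*t)/5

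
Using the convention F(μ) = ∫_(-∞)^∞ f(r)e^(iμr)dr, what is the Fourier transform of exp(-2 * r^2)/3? sqrt(2) * sqrt(pi) * exp(-μ^2/8)/6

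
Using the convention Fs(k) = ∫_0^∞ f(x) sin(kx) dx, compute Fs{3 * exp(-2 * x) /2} 3 * k/(2 * (k^2 + 4) ) 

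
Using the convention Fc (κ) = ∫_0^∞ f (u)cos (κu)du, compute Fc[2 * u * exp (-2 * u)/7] 2 * (4 - κ^2)/ (7 * (κ^2 + 4)^2)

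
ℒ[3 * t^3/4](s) 9/(2 * s^4)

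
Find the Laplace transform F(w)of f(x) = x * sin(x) 2 * w/(w^2 + 1)^2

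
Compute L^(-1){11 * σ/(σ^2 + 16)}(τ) 11 * cos(4 * τ)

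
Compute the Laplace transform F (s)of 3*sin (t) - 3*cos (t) 3/ (s^2+1) - 3*s/ (s^2+1)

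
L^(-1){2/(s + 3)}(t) 2*exp(-3*t)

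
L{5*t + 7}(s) 7/s + 5/s^2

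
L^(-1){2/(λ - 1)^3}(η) η^2*exp(η)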